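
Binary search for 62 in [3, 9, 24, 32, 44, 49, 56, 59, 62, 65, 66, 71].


Step 1: lo=0, hi=11, mid=5, val=49
Step 2: lo=6, hi=11, mid=8, val=62

Found at index 8


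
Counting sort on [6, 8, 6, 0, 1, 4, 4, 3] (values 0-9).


Input: [6, 8, 6, 0, 1, 4, 4, 3]
Counts: [1, 1, 0, 1, 2, 0, 2, 0, 1, 0]

Sorted: [0, 1, 3, 4, 4, 6, 6, 8]


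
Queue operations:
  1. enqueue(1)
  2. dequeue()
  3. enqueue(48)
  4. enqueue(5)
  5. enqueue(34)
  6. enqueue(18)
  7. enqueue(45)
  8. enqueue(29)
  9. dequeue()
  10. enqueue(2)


enqueue(1) -> [1]
dequeue()->1, []
enqueue(48) -> [48]
enqueue(5) -> [48, 5]
enqueue(34) -> [48, 5, 34]
enqueue(18) -> [48, 5, 34, 18]
enqueue(45) -> [48, 5, 34, 18, 45]
enqueue(29) -> [48, 5, 34, 18, 45, 29]
dequeue()->48, [5, 34, 18, 45, 29]
enqueue(2) -> [5, 34, 18, 45, 29, 2]

Final queue: [5, 34, 18, 45, 29, 2]


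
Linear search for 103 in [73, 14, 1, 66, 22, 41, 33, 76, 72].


i=0: 73!=103
i=1: 14!=103
i=2: 1!=103
i=3: 66!=103
i=4: 22!=103
i=5: 41!=103
i=6: 33!=103
i=7: 76!=103
i=8: 72!=103

Not found, 9 comps


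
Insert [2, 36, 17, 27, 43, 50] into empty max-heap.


Insert 2: [2]
Insert 36: [36, 2]
Insert 17: [36, 2, 17]
Insert 27: [36, 27, 17, 2]
Insert 43: [43, 36, 17, 2, 27]
Insert 50: [50, 36, 43, 2, 27, 17]

Final heap: [50, 36, 43, 2, 27, 17]


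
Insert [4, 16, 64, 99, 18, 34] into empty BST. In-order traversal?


Insert 4: root
Insert 16: R from 4
Insert 64: R from 4 -> R from 16
Insert 99: R from 4 -> R from 16 -> R from 64
Insert 18: R from 4 -> R from 16 -> L from 64
Insert 34: R from 4 -> R from 16 -> L from 64 -> R from 18

In-order: [4, 16, 18, 34, 64, 99]


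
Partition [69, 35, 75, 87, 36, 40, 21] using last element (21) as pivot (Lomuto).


Pivot: 21
Place pivot at 0: [21, 35, 75, 87, 36, 40, 69]

Partitioned: [21, 35, 75, 87, 36, 40, 69]


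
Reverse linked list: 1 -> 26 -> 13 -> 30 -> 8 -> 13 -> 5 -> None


Step 1: curr=1, set curr.next=prev(None) | reversed so far: 1
Step 2: curr=26, set curr.next=prev(1) | reversed so far: 26 -> 1
Step 3: curr=13, set curr.next=prev(26) | reversed so far: 13 -> 26 -> 1
Step 4: curr=30, set curr.next=prev(13) | reversed so far: 30 -> 13 -> 26 -> 1
Step 5: curr=8, set curr.next=prev(30) | reversed so far: 8 -> 30 -> 13 -> 26 -> 1
Step 6: curr=13, set curr.next=prev(8) | reversed so far: 13 -> 8 -> 30 -> 13 -> 26 -> 1
Step 7: curr=5, set curr.next=prev(13) | reversed so far: 5 -> 13 -> 8 -> 30 -> 13 -> 26 -> 1

5 -> 13 -> 8 -> 30 -> 13 -> 26 -> 1 -> None


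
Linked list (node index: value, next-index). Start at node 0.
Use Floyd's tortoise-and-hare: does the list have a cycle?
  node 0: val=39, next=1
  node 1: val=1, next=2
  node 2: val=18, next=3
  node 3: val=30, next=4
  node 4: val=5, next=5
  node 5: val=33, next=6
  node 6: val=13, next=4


Floyd's tortoise (slow, +1) and hare (fast, +2):
  init: slow=0, fast=0
  step 1: slow=1, fast=2
  step 2: slow=2, fast=4
  step 3: slow=3, fast=6
  step 4: slow=4, fast=5
  step 5: slow=5, fast=4
  step 6: slow=6, fast=6
  slow == fast at node 6: cycle detected

Cycle: yes


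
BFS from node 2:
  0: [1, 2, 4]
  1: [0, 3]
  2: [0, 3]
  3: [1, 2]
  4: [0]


Visit 2, enqueue [0, 3]
Visit 0, enqueue [1, 4]
Visit 3, enqueue []
Visit 1, enqueue []
Visit 4, enqueue []

BFS order: [2, 0, 3, 1, 4]


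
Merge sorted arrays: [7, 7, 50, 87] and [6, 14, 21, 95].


Take 6 from B
Take 7 from A
Take 7 from A
Take 14 from B
Take 21 from B
Take 50 from A
Take 87 from A

Merged: [6, 7, 7, 14, 21, 50, 87, 95]


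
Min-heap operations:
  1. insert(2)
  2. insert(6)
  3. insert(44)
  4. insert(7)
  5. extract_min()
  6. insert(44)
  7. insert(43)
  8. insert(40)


insert(2) -> [2]
insert(6) -> [2, 6]
insert(44) -> [2, 6, 44]
insert(7) -> [2, 6, 44, 7]
extract_min()->2, [6, 7, 44]
insert(44) -> [6, 7, 44, 44]
insert(43) -> [6, 7, 44, 44, 43]
insert(40) -> [6, 7, 40, 44, 43, 44]

Final heap: [6, 7, 40, 44, 43, 44]


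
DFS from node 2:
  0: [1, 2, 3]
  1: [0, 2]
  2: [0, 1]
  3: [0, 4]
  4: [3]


Visit 2, push [1, 0]
Visit 0, push [3, 1]
Visit 1, push []
Visit 3, push [4]
Visit 4, push []

DFS order: [2, 0, 1, 3, 4]


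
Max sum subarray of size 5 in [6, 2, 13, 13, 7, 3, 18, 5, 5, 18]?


[0:5]: 41
[1:6]: 38
[2:7]: 54
[3:8]: 46
[4:9]: 38
[5:10]: 49

Max: 54 at [2:7]


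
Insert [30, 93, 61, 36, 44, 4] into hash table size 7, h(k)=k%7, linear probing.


Insert 30: h=2 -> slot 2
Insert 93: h=2, 1 probes -> slot 3
Insert 61: h=5 -> slot 5
Insert 36: h=1 -> slot 1
Insert 44: h=2, 2 probes -> slot 4
Insert 4: h=4, 2 probes -> slot 6

Table: [None, 36, 30, 93, 44, 61, 4]


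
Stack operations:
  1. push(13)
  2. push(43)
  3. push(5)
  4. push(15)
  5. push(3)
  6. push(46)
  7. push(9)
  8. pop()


push(13) -> [13]
push(43) -> [13, 43]
push(5) -> [13, 43, 5]
push(15) -> [13, 43, 5, 15]
push(3) -> [13, 43, 5, 15, 3]
push(46) -> [13, 43, 5, 15, 3, 46]
push(9) -> [13, 43, 5, 15, 3, 46, 9]
pop()->9, [13, 43, 5, 15, 3, 46]

Final stack: [13, 43, 5, 15, 3, 46]


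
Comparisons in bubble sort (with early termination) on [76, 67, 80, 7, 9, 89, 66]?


Algorithm: bubble sort (with early termination)
Input: [76, 67, 80, 7, 9, 89, 66]
Sorted: [7, 9, 66, 67, 76, 80, 89]

20


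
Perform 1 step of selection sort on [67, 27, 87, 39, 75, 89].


Initial: [67, 27, 87, 39, 75, 89]
Step 1: min=27 at 1
  Swap: [27, 67, 87, 39, 75, 89]

After 1 step: [27, 67, 87, 39, 75, 89]


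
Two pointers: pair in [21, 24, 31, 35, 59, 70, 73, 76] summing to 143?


lo=0(21)+hi=7(76)=97
lo=1(24)+hi=7(76)=100
lo=2(31)+hi=7(76)=107
lo=3(35)+hi=7(76)=111
lo=4(59)+hi=7(76)=135
lo=5(70)+hi=7(76)=146
lo=5(70)+hi=6(73)=143

Yes: 70+73=143


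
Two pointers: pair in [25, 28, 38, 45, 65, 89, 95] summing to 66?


lo=0(25)+hi=6(95)=120
lo=0(25)+hi=5(89)=114
lo=0(25)+hi=4(65)=90
lo=0(25)+hi=3(45)=70
lo=0(25)+hi=2(38)=63
lo=1(28)+hi=2(38)=66

Yes: 28+38=66


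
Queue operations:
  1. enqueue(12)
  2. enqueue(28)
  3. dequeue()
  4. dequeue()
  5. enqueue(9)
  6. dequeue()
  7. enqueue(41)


enqueue(12) -> [12]
enqueue(28) -> [12, 28]
dequeue()->12, [28]
dequeue()->28, []
enqueue(9) -> [9]
dequeue()->9, []
enqueue(41) -> [41]

Final queue: [41]


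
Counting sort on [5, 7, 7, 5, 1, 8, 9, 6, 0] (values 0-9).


Input: [5, 7, 7, 5, 1, 8, 9, 6, 0]
Counts: [1, 1, 0, 0, 0, 2, 1, 2, 1, 1]

Sorted: [0, 1, 5, 5, 6, 7, 7, 8, 9]


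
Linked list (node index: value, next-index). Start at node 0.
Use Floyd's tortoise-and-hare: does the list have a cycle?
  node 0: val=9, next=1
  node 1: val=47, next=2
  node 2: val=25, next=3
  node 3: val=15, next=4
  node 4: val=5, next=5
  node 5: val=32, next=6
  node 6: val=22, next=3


Floyd's tortoise (slow, +1) and hare (fast, +2):
  init: slow=0, fast=0
  step 1: slow=1, fast=2
  step 2: slow=2, fast=4
  step 3: slow=3, fast=6
  step 4: slow=4, fast=4
  slow == fast at node 4: cycle detected

Cycle: yes


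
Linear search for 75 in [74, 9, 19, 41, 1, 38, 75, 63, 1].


i=0: 74!=75
i=1: 9!=75
i=2: 19!=75
i=3: 41!=75
i=4: 1!=75
i=5: 38!=75
i=6: 75==75 found!

Found at 6, 7 comps


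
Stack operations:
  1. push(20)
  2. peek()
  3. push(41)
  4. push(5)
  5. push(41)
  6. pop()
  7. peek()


push(20) -> [20]
peek()->20
push(41) -> [20, 41]
push(5) -> [20, 41, 5]
push(41) -> [20, 41, 5, 41]
pop()->41, [20, 41, 5]
peek()->5

Final stack: [20, 41, 5]


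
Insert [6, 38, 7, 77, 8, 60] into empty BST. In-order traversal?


Insert 6: root
Insert 38: R from 6
Insert 7: R from 6 -> L from 38
Insert 77: R from 6 -> R from 38
Insert 8: R from 6 -> L from 38 -> R from 7
Insert 60: R from 6 -> R from 38 -> L from 77

In-order: [6, 7, 8, 38, 60, 77]


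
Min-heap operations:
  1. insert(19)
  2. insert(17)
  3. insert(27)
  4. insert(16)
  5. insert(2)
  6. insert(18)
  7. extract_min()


insert(19) -> [19]
insert(17) -> [17, 19]
insert(27) -> [17, 19, 27]
insert(16) -> [16, 17, 27, 19]
insert(2) -> [2, 16, 27, 19, 17]
insert(18) -> [2, 16, 18, 19, 17, 27]
extract_min()->2, [16, 17, 18, 19, 27]

Final heap: [16, 17, 18, 19, 27]


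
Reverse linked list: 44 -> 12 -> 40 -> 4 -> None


Step 1: curr=44, set curr.next=prev(None) | reversed so far: 44
Step 2: curr=12, set curr.next=prev(44) | reversed so far: 12 -> 44
Step 3: curr=40, set curr.next=prev(12) | reversed so far: 40 -> 12 -> 44
Step 4: curr=4, set curr.next=prev(40) | reversed so far: 4 -> 40 -> 12 -> 44

4 -> 40 -> 12 -> 44 -> None


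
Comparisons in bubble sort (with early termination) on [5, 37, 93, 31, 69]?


Algorithm: bubble sort (with early termination)
Input: [5, 37, 93, 31, 69]
Sorted: [5, 31, 37, 69, 93]

9


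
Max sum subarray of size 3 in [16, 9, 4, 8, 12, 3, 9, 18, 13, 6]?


[0:3]: 29
[1:4]: 21
[2:5]: 24
[3:6]: 23
[4:7]: 24
[5:8]: 30
[6:9]: 40
[7:10]: 37

Max: 40 at [6:9]


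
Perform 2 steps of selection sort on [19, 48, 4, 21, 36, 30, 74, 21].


Initial: [19, 48, 4, 21, 36, 30, 74, 21]
Step 1: min=4 at 2
  Swap: [4, 48, 19, 21, 36, 30, 74, 21]
Step 2: min=19 at 2
  Swap: [4, 19, 48, 21, 36, 30, 74, 21]

After 2 steps: [4, 19, 48, 21, 36, 30, 74, 21]


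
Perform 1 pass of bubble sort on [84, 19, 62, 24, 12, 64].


Initial: [84, 19, 62, 24, 12, 64]
Pass 1: [19, 62, 24, 12, 64, 84] (5 swaps)

After 1 pass: [19, 62, 24, 12, 64, 84]


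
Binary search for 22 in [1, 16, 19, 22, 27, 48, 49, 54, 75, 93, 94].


Step 1: lo=0, hi=10, mid=5, val=48
Step 2: lo=0, hi=4, mid=2, val=19
Step 3: lo=3, hi=4, mid=3, val=22

Found at index 3


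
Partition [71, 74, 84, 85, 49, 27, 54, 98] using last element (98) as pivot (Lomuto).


Pivot: 98
  71 <= 98: advance i (no swap)
  74 <= 98: advance i (no swap)
  84 <= 98: advance i (no swap)
  85 <= 98: advance i (no swap)
  49 <= 98: advance i (no swap)
  27 <= 98: advance i (no swap)
  54 <= 98: advance i (no swap)
Place pivot at 7: [71, 74, 84, 85, 49, 27, 54, 98]

Partitioned: [71, 74, 84, 85, 49, 27, 54, 98]


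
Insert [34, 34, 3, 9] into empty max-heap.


Insert 34: [34]
Insert 34: [34, 34]
Insert 3: [34, 34, 3]
Insert 9: [34, 34, 3, 9]

Final heap: [34, 34, 3, 9]


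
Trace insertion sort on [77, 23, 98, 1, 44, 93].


Initial: [77, 23, 98, 1, 44, 93]
Insert 23: [23, 77, 98, 1, 44, 93]
Insert 98: [23, 77, 98, 1, 44, 93]
Insert 1: [1, 23, 77, 98, 44, 93]
Insert 44: [1, 23, 44, 77, 98, 93]
Insert 93: [1, 23, 44, 77, 93, 98]

Sorted: [1, 23, 44, 77, 93, 98]


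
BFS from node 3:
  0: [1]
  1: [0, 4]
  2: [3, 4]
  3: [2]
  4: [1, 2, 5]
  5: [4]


Visit 3, enqueue [2]
Visit 2, enqueue [4]
Visit 4, enqueue [1, 5]
Visit 1, enqueue [0]
Visit 5, enqueue []
Visit 0, enqueue []

BFS order: [3, 2, 4, 1, 5, 0]


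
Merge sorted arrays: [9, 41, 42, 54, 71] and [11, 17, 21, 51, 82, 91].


Take 9 from A
Take 11 from B
Take 17 from B
Take 21 from B
Take 41 from A
Take 42 from A
Take 51 from B
Take 54 from A
Take 71 from A

Merged: [9, 11, 17, 21, 41, 42, 51, 54, 71, 82, 91]


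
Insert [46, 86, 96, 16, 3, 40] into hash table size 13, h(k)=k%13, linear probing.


Insert 46: h=7 -> slot 7
Insert 86: h=8 -> slot 8
Insert 96: h=5 -> slot 5
Insert 16: h=3 -> slot 3
Insert 3: h=3, 1 probes -> slot 4
Insert 40: h=1 -> slot 1

Table: [None, 40, None, 16, 3, 96, None, 46, 86, None, None, None, None]


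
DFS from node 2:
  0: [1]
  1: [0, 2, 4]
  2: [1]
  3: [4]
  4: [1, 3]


Visit 2, push [1]
Visit 1, push [4, 0]
Visit 0, push []
Visit 4, push [3]
Visit 3, push []

DFS order: [2, 1, 0, 4, 3]


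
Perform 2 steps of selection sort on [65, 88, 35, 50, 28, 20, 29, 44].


Initial: [65, 88, 35, 50, 28, 20, 29, 44]
Step 1: min=20 at 5
  Swap: [20, 88, 35, 50, 28, 65, 29, 44]
Step 2: min=28 at 4
  Swap: [20, 28, 35, 50, 88, 65, 29, 44]

After 2 steps: [20, 28, 35, 50, 88, 65, 29, 44]


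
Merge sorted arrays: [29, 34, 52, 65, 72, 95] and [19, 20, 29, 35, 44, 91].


Take 19 from B
Take 20 from B
Take 29 from A
Take 29 from B
Take 34 from A
Take 35 from B
Take 44 from B
Take 52 from A
Take 65 from A
Take 72 from A
Take 91 from B

Merged: [19, 20, 29, 29, 34, 35, 44, 52, 65, 72, 91, 95]


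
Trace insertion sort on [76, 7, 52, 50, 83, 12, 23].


Initial: [76, 7, 52, 50, 83, 12, 23]
Insert 7: [7, 76, 52, 50, 83, 12, 23]
Insert 52: [7, 52, 76, 50, 83, 12, 23]
Insert 50: [7, 50, 52, 76, 83, 12, 23]
Insert 83: [7, 50, 52, 76, 83, 12, 23]
Insert 12: [7, 12, 50, 52, 76, 83, 23]
Insert 23: [7, 12, 23, 50, 52, 76, 83]

Sorted: [7, 12, 23, 50, 52, 76, 83]


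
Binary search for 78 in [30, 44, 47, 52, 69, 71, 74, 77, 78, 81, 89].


Step 1: lo=0, hi=10, mid=5, val=71
Step 2: lo=6, hi=10, mid=8, val=78

Found at index 8


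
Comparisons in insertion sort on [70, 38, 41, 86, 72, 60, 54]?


Algorithm: insertion sort
Input: [70, 38, 41, 86, 72, 60, 54]
Sorted: [38, 41, 54, 60, 70, 72, 86]

15


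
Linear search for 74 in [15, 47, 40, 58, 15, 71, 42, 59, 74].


i=0: 15!=74
i=1: 47!=74
i=2: 40!=74
i=3: 58!=74
i=4: 15!=74
i=5: 71!=74
i=6: 42!=74
i=7: 59!=74
i=8: 74==74 found!

Found at 8, 9 comps


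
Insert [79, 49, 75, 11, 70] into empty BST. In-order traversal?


Insert 79: root
Insert 49: L from 79
Insert 75: L from 79 -> R from 49
Insert 11: L from 79 -> L from 49
Insert 70: L from 79 -> R from 49 -> L from 75

In-order: [11, 49, 70, 75, 79]


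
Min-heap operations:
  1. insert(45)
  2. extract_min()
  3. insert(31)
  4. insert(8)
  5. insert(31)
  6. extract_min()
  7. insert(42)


insert(45) -> [45]
extract_min()->45, []
insert(31) -> [31]
insert(8) -> [8, 31]
insert(31) -> [8, 31, 31]
extract_min()->8, [31, 31]
insert(42) -> [31, 31, 42]

Final heap: [31, 31, 42]


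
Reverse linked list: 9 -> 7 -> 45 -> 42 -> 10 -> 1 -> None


Step 1: curr=9, set curr.next=prev(None) | reversed so far: 9
Step 2: curr=7, set curr.next=prev(9) | reversed so far: 7 -> 9
Step 3: curr=45, set curr.next=prev(7) | reversed so far: 45 -> 7 -> 9
Step 4: curr=42, set curr.next=prev(45) | reversed so far: 42 -> 45 -> 7 -> 9
Step 5: curr=10, set curr.next=prev(42) | reversed so far: 10 -> 42 -> 45 -> 7 -> 9
Step 6: curr=1, set curr.next=prev(10) | reversed so far: 1 -> 10 -> 42 -> 45 -> 7 -> 9

1 -> 10 -> 42 -> 45 -> 7 -> 9 -> None


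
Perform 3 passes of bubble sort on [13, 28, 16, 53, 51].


Initial: [13, 28, 16, 53, 51]
Pass 1: [13, 16, 28, 51, 53] (2 swaps)
Pass 2: [13, 16, 28, 51, 53] (0 swaps)
Pass 3: [13, 16, 28, 51, 53] (0 swaps)

After 3 passes: [13, 16, 28, 51, 53]


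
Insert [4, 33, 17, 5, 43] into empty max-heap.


Insert 4: [4]
Insert 33: [33, 4]
Insert 17: [33, 4, 17]
Insert 5: [33, 5, 17, 4]
Insert 43: [43, 33, 17, 4, 5]

Final heap: [43, 33, 17, 4, 5]


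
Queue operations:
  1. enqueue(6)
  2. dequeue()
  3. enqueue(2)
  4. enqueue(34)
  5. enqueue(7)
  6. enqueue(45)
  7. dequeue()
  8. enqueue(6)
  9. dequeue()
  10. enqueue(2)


enqueue(6) -> [6]
dequeue()->6, []
enqueue(2) -> [2]
enqueue(34) -> [2, 34]
enqueue(7) -> [2, 34, 7]
enqueue(45) -> [2, 34, 7, 45]
dequeue()->2, [34, 7, 45]
enqueue(6) -> [34, 7, 45, 6]
dequeue()->34, [7, 45, 6]
enqueue(2) -> [7, 45, 6, 2]

Final queue: [7, 45, 6, 2]


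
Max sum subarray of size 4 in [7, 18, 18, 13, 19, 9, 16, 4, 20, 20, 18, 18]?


[0:4]: 56
[1:5]: 68
[2:6]: 59
[3:7]: 57
[4:8]: 48
[5:9]: 49
[6:10]: 60
[7:11]: 62
[8:12]: 76

Max: 76 at [8:12]


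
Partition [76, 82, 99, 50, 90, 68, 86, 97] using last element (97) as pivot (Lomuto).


Pivot: 97
  76 <= 97: advance i (no swap)
  82 <= 97: advance i (no swap)
  50 <= 97: swap -> [76, 82, 50, 99, 90, 68, 86, 97]
  90 <= 97: swap -> [76, 82, 50, 90, 99, 68, 86, 97]
  68 <= 97: swap -> [76, 82, 50, 90, 68, 99, 86, 97]
  86 <= 97: swap -> [76, 82, 50, 90, 68, 86, 99, 97]
Place pivot at 6: [76, 82, 50, 90, 68, 86, 97, 99]

Partitioned: [76, 82, 50, 90, 68, 86, 97, 99]


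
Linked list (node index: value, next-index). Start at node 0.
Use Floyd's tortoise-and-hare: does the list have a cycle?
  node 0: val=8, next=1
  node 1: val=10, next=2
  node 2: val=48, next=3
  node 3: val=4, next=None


Floyd's tortoise (slow, +1) and hare (fast, +2):
  init: slow=0, fast=0
  step 1: slow=1, fast=2
  step 2: fast 2->3->None, no cycle

Cycle: no


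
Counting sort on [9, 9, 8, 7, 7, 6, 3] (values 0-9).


Input: [9, 9, 8, 7, 7, 6, 3]
Counts: [0, 0, 0, 1, 0, 0, 1, 2, 1, 2]

Sorted: [3, 6, 7, 7, 8, 9, 9]


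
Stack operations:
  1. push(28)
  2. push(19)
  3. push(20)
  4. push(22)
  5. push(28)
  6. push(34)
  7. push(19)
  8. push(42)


push(28) -> [28]
push(19) -> [28, 19]
push(20) -> [28, 19, 20]
push(22) -> [28, 19, 20, 22]
push(28) -> [28, 19, 20, 22, 28]
push(34) -> [28, 19, 20, 22, 28, 34]
push(19) -> [28, 19, 20, 22, 28, 34, 19]
push(42) -> [28, 19, 20, 22, 28, 34, 19, 42]

Final stack: [28, 19, 20, 22, 28, 34, 19, 42]


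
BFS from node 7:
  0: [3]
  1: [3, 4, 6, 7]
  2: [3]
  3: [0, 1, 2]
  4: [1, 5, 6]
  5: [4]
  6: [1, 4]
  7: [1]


Visit 7, enqueue [1]
Visit 1, enqueue [3, 4, 6]
Visit 3, enqueue [0, 2]
Visit 4, enqueue [5]
Visit 6, enqueue []
Visit 0, enqueue []
Visit 2, enqueue []
Visit 5, enqueue []

BFS order: [7, 1, 3, 4, 6, 0, 2, 5]


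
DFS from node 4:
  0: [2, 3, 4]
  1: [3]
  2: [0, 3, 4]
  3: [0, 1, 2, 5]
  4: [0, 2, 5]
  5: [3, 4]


Visit 4, push [5, 2, 0]
Visit 0, push [3, 2]
Visit 2, push [3]
Visit 3, push [5, 1]
Visit 1, push []
Visit 5, push []

DFS order: [4, 0, 2, 3, 1, 5]


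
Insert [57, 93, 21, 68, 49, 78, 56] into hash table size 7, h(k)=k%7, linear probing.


Insert 57: h=1 -> slot 1
Insert 93: h=2 -> slot 2
Insert 21: h=0 -> slot 0
Insert 68: h=5 -> slot 5
Insert 49: h=0, 3 probes -> slot 3
Insert 78: h=1, 3 probes -> slot 4
Insert 56: h=0, 6 probes -> slot 6

Table: [21, 57, 93, 49, 78, 68, 56]


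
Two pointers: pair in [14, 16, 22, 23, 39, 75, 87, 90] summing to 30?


lo=0(14)+hi=7(90)=104
lo=0(14)+hi=6(87)=101
lo=0(14)+hi=5(75)=89
lo=0(14)+hi=4(39)=53
lo=0(14)+hi=3(23)=37
lo=0(14)+hi=2(22)=36
lo=0(14)+hi=1(16)=30

Yes: 14+16=30


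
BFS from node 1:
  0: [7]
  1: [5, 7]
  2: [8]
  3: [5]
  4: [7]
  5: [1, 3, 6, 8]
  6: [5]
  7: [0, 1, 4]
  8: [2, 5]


Visit 1, enqueue [5, 7]
Visit 5, enqueue [3, 6, 8]
Visit 7, enqueue [0, 4]
Visit 3, enqueue []
Visit 6, enqueue []
Visit 8, enqueue [2]
Visit 0, enqueue []
Visit 4, enqueue []
Visit 2, enqueue []

BFS order: [1, 5, 7, 3, 6, 8, 0, 4, 2]


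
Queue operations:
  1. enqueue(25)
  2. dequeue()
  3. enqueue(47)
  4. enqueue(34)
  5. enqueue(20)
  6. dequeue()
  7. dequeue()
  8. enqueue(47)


enqueue(25) -> [25]
dequeue()->25, []
enqueue(47) -> [47]
enqueue(34) -> [47, 34]
enqueue(20) -> [47, 34, 20]
dequeue()->47, [34, 20]
dequeue()->34, [20]
enqueue(47) -> [20, 47]

Final queue: [20, 47]


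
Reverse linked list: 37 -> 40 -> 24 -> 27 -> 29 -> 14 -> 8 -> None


Step 1: curr=37, set curr.next=prev(None) | reversed so far: 37
Step 2: curr=40, set curr.next=prev(37) | reversed so far: 40 -> 37
Step 3: curr=24, set curr.next=prev(40) | reversed so far: 24 -> 40 -> 37
Step 4: curr=27, set curr.next=prev(24) | reversed so far: 27 -> 24 -> 40 -> 37
Step 5: curr=29, set curr.next=prev(27) | reversed so far: 29 -> 27 -> 24 -> 40 -> 37
Step 6: curr=14, set curr.next=prev(29) | reversed so far: 14 -> 29 -> 27 -> 24 -> 40 -> 37
Step 7: curr=8, set curr.next=prev(14) | reversed so far: 8 -> 14 -> 29 -> 27 -> 24 -> 40 -> 37

8 -> 14 -> 29 -> 27 -> 24 -> 40 -> 37 -> None


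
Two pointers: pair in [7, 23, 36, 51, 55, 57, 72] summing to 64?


lo=0(7)+hi=6(72)=79
lo=0(7)+hi=5(57)=64

Yes: 7+57=64


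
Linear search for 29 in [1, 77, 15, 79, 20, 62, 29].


i=0: 1!=29
i=1: 77!=29
i=2: 15!=29
i=3: 79!=29
i=4: 20!=29
i=5: 62!=29
i=6: 29==29 found!

Found at 6, 7 comps


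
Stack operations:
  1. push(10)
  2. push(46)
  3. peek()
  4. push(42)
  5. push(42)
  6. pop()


push(10) -> [10]
push(46) -> [10, 46]
peek()->46
push(42) -> [10, 46, 42]
push(42) -> [10, 46, 42, 42]
pop()->42, [10, 46, 42]

Final stack: [10, 46, 42]


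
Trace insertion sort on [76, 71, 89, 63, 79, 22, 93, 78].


Initial: [76, 71, 89, 63, 79, 22, 93, 78]
Insert 71: [71, 76, 89, 63, 79, 22, 93, 78]
Insert 89: [71, 76, 89, 63, 79, 22, 93, 78]
Insert 63: [63, 71, 76, 89, 79, 22, 93, 78]
Insert 79: [63, 71, 76, 79, 89, 22, 93, 78]
Insert 22: [22, 63, 71, 76, 79, 89, 93, 78]
Insert 93: [22, 63, 71, 76, 79, 89, 93, 78]
Insert 78: [22, 63, 71, 76, 78, 79, 89, 93]

Sorted: [22, 63, 71, 76, 78, 79, 89, 93]


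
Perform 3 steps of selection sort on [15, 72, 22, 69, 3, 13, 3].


Initial: [15, 72, 22, 69, 3, 13, 3]
Step 1: min=3 at 4
  Swap: [3, 72, 22, 69, 15, 13, 3]
Step 2: min=3 at 6
  Swap: [3, 3, 22, 69, 15, 13, 72]
Step 3: min=13 at 5
  Swap: [3, 3, 13, 69, 15, 22, 72]

After 3 steps: [3, 3, 13, 69, 15, 22, 72]


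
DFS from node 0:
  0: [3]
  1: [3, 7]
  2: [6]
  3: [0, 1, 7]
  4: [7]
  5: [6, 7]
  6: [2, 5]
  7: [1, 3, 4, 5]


Visit 0, push [3]
Visit 3, push [7, 1]
Visit 1, push [7]
Visit 7, push [5, 4]
Visit 4, push []
Visit 5, push [6]
Visit 6, push [2]
Visit 2, push []

DFS order: [0, 3, 1, 7, 4, 5, 6, 2]


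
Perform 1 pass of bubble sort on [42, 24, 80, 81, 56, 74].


Initial: [42, 24, 80, 81, 56, 74]
Pass 1: [24, 42, 80, 56, 74, 81] (3 swaps)

After 1 pass: [24, 42, 80, 56, 74, 81]


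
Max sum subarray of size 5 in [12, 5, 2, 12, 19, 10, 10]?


[0:5]: 50
[1:6]: 48
[2:7]: 53

Max: 53 at [2:7]


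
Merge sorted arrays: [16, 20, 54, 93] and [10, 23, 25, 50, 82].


Take 10 from B
Take 16 from A
Take 20 from A
Take 23 from B
Take 25 from B
Take 50 from B
Take 54 from A
Take 82 from B

Merged: [10, 16, 20, 23, 25, 50, 54, 82, 93]


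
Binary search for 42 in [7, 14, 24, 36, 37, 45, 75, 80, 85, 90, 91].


Step 1: lo=0, hi=10, mid=5, val=45
Step 2: lo=0, hi=4, mid=2, val=24
Step 3: lo=3, hi=4, mid=3, val=36
Step 4: lo=4, hi=4, mid=4, val=37

Not found


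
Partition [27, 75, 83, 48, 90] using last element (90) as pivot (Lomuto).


Pivot: 90
  27 <= 90: advance i (no swap)
  75 <= 90: advance i (no swap)
  83 <= 90: advance i (no swap)
  48 <= 90: advance i (no swap)
Place pivot at 4: [27, 75, 83, 48, 90]

Partitioned: [27, 75, 83, 48, 90]


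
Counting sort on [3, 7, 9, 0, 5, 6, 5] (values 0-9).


Input: [3, 7, 9, 0, 5, 6, 5]
Counts: [1, 0, 0, 1, 0, 2, 1, 1, 0, 1]

Sorted: [0, 3, 5, 5, 6, 7, 9]


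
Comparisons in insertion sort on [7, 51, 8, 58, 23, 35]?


Algorithm: insertion sort
Input: [7, 51, 8, 58, 23, 35]
Sorted: [7, 8, 23, 35, 51, 58]

10


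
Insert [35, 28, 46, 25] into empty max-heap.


Insert 35: [35]
Insert 28: [35, 28]
Insert 46: [46, 28, 35]
Insert 25: [46, 28, 35, 25]

Final heap: [46, 28, 35, 25]


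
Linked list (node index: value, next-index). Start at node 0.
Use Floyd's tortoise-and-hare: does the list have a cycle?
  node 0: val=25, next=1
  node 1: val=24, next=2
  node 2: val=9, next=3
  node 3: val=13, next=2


Floyd's tortoise (slow, +1) and hare (fast, +2):
  init: slow=0, fast=0
  step 1: slow=1, fast=2
  step 2: slow=2, fast=2
  slow == fast at node 2: cycle detected

Cycle: yes


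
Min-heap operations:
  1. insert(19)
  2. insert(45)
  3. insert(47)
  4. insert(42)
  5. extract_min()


insert(19) -> [19]
insert(45) -> [19, 45]
insert(47) -> [19, 45, 47]
insert(42) -> [19, 42, 47, 45]
extract_min()->19, [42, 45, 47]

Final heap: [42, 45, 47]


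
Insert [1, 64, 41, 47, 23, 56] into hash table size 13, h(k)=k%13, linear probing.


Insert 1: h=1 -> slot 1
Insert 64: h=12 -> slot 12
Insert 41: h=2 -> slot 2
Insert 47: h=8 -> slot 8
Insert 23: h=10 -> slot 10
Insert 56: h=4 -> slot 4

Table: [None, 1, 41, None, 56, None, None, None, 47, None, 23, None, 64]


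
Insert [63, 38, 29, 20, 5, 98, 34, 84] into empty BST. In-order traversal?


Insert 63: root
Insert 38: L from 63
Insert 29: L from 63 -> L from 38
Insert 20: L from 63 -> L from 38 -> L from 29
Insert 5: L from 63 -> L from 38 -> L from 29 -> L from 20
Insert 98: R from 63
Insert 34: L from 63 -> L from 38 -> R from 29
Insert 84: R from 63 -> L from 98

In-order: [5, 20, 29, 34, 38, 63, 84, 98]


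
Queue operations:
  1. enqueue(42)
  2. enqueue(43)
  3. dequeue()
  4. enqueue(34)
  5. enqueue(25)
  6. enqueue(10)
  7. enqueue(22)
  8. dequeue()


enqueue(42) -> [42]
enqueue(43) -> [42, 43]
dequeue()->42, [43]
enqueue(34) -> [43, 34]
enqueue(25) -> [43, 34, 25]
enqueue(10) -> [43, 34, 25, 10]
enqueue(22) -> [43, 34, 25, 10, 22]
dequeue()->43, [34, 25, 10, 22]

Final queue: [34, 25, 10, 22]


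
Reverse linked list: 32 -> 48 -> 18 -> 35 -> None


Step 1: curr=32, set curr.next=prev(None) | reversed so far: 32
Step 2: curr=48, set curr.next=prev(32) | reversed so far: 48 -> 32
Step 3: curr=18, set curr.next=prev(48) | reversed so far: 18 -> 48 -> 32
Step 4: curr=35, set curr.next=prev(18) | reversed so far: 35 -> 18 -> 48 -> 32

35 -> 18 -> 48 -> 32 -> None


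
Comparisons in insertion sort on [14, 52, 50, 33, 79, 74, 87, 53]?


Algorithm: insertion sort
Input: [14, 52, 50, 33, 79, 74, 87, 53]
Sorted: [14, 33, 50, 52, 53, 74, 79, 87]

14


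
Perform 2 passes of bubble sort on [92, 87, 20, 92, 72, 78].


Initial: [92, 87, 20, 92, 72, 78]
Pass 1: [87, 20, 92, 72, 78, 92] (4 swaps)
Pass 2: [20, 87, 72, 78, 92, 92] (3 swaps)

After 2 passes: [20, 87, 72, 78, 92, 92]


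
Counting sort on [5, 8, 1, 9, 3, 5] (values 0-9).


Input: [5, 8, 1, 9, 3, 5]
Counts: [0, 1, 0, 1, 0, 2, 0, 0, 1, 1]

Sorted: [1, 3, 5, 5, 8, 9]


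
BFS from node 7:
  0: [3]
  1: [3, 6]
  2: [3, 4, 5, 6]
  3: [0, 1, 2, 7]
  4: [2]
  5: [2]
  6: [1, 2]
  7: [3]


Visit 7, enqueue [3]
Visit 3, enqueue [0, 1, 2]
Visit 0, enqueue []
Visit 1, enqueue [6]
Visit 2, enqueue [4, 5]
Visit 6, enqueue []
Visit 4, enqueue []
Visit 5, enqueue []

BFS order: [7, 3, 0, 1, 2, 6, 4, 5]


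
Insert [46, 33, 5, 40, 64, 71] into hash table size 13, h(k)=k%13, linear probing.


Insert 46: h=7 -> slot 7
Insert 33: h=7, 1 probes -> slot 8
Insert 5: h=5 -> slot 5
Insert 40: h=1 -> slot 1
Insert 64: h=12 -> slot 12
Insert 71: h=6 -> slot 6

Table: [None, 40, None, None, None, 5, 71, 46, 33, None, None, None, 64]


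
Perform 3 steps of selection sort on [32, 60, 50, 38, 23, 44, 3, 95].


Initial: [32, 60, 50, 38, 23, 44, 3, 95]
Step 1: min=3 at 6
  Swap: [3, 60, 50, 38, 23, 44, 32, 95]
Step 2: min=23 at 4
  Swap: [3, 23, 50, 38, 60, 44, 32, 95]
Step 3: min=32 at 6
  Swap: [3, 23, 32, 38, 60, 44, 50, 95]

After 3 steps: [3, 23, 32, 38, 60, 44, 50, 95]


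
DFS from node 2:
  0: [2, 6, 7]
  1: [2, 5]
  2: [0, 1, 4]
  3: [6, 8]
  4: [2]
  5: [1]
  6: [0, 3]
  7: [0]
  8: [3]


Visit 2, push [4, 1, 0]
Visit 0, push [7, 6]
Visit 6, push [3]
Visit 3, push [8]
Visit 8, push []
Visit 7, push []
Visit 1, push [5]
Visit 5, push []
Visit 4, push []

DFS order: [2, 0, 6, 3, 8, 7, 1, 5, 4]


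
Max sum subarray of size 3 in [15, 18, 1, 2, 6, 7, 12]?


[0:3]: 34
[1:4]: 21
[2:5]: 9
[3:6]: 15
[4:7]: 25

Max: 34 at [0:3]


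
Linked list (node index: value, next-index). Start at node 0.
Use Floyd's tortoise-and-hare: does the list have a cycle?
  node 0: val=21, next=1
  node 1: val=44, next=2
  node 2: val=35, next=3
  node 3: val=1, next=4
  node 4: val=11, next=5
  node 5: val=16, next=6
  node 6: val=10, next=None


Floyd's tortoise (slow, +1) and hare (fast, +2):
  init: slow=0, fast=0
  step 1: slow=1, fast=2
  step 2: slow=2, fast=4
  step 3: slow=3, fast=6
  step 4: fast -> None, no cycle

Cycle: no


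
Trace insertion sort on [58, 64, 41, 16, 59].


Initial: [58, 64, 41, 16, 59]
Insert 64: [58, 64, 41, 16, 59]
Insert 41: [41, 58, 64, 16, 59]
Insert 16: [16, 41, 58, 64, 59]
Insert 59: [16, 41, 58, 59, 64]

Sorted: [16, 41, 58, 59, 64]


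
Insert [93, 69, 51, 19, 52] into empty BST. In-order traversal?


Insert 93: root
Insert 69: L from 93
Insert 51: L from 93 -> L from 69
Insert 19: L from 93 -> L from 69 -> L from 51
Insert 52: L from 93 -> L from 69 -> R from 51

In-order: [19, 51, 52, 69, 93]


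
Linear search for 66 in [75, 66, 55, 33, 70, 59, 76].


i=0: 75!=66
i=1: 66==66 found!

Found at 1, 2 comps


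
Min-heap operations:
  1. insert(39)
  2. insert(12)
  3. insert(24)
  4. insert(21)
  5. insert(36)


insert(39) -> [39]
insert(12) -> [12, 39]
insert(24) -> [12, 39, 24]
insert(21) -> [12, 21, 24, 39]
insert(36) -> [12, 21, 24, 39, 36]

Final heap: [12, 21, 24, 39, 36]


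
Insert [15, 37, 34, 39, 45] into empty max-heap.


Insert 15: [15]
Insert 37: [37, 15]
Insert 34: [37, 15, 34]
Insert 39: [39, 37, 34, 15]
Insert 45: [45, 39, 34, 15, 37]

Final heap: [45, 39, 34, 15, 37]


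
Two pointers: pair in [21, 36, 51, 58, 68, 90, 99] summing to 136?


lo=0(21)+hi=6(99)=120
lo=1(36)+hi=6(99)=135
lo=2(51)+hi=6(99)=150
lo=2(51)+hi=5(90)=141
lo=2(51)+hi=4(68)=119
lo=3(58)+hi=4(68)=126

No pair found


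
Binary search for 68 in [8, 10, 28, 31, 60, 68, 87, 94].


Step 1: lo=0, hi=7, mid=3, val=31
Step 2: lo=4, hi=7, mid=5, val=68

Found at index 5


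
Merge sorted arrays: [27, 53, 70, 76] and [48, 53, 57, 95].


Take 27 from A
Take 48 from B
Take 53 from A
Take 53 from B
Take 57 from B
Take 70 from A
Take 76 from A

Merged: [27, 48, 53, 53, 57, 70, 76, 95]


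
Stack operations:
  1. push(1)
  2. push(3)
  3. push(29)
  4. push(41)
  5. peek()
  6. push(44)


push(1) -> [1]
push(3) -> [1, 3]
push(29) -> [1, 3, 29]
push(41) -> [1, 3, 29, 41]
peek()->41
push(44) -> [1, 3, 29, 41, 44]

Final stack: [1, 3, 29, 41, 44]


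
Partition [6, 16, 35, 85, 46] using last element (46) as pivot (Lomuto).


Pivot: 46
  6 <= 46: advance i (no swap)
  16 <= 46: advance i (no swap)
  35 <= 46: advance i (no swap)
Place pivot at 3: [6, 16, 35, 46, 85]

Partitioned: [6, 16, 35, 46, 85]


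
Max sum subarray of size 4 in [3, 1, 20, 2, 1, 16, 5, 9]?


[0:4]: 26
[1:5]: 24
[2:6]: 39
[3:7]: 24
[4:8]: 31

Max: 39 at [2:6]


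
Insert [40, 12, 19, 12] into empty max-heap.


Insert 40: [40]
Insert 12: [40, 12]
Insert 19: [40, 12, 19]
Insert 12: [40, 12, 19, 12]

Final heap: [40, 12, 19, 12]


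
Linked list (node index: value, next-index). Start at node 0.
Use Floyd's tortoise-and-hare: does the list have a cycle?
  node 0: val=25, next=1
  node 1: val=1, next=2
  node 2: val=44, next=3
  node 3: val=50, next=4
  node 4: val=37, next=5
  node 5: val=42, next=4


Floyd's tortoise (slow, +1) and hare (fast, +2):
  init: slow=0, fast=0
  step 1: slow=1, fast=2
  step 2: slow=2, fast=4
  step 3: slow=3, fast=4
  step 4: slow=4, fast=4
  slow == fast at node 4: cycle detected

Cycle: yes


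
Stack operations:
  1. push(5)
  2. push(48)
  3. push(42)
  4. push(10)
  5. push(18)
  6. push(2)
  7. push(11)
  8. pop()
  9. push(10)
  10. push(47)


push(5) -> [5]
push(48) -> [5, 48]
push(42) -> [5, 48, 42]
push(10) -> [5, 48, 42, 10]
push(18) -> [5, 48, 42, 10, 18]
push(2) -> [5, 48, 42, 10, 18, 2]
push(11) -> [5, 48, 42, 10, 18, 2, 11]
pop()->11, [5, 48, 42, 10, 18, 2]
push(10) -> [5, 48, 42, 10, 18, 2, 10]
push(47) -> [5, 48, 42, 10, 18, 2, 10, 47]

Final stack: [5, 48, 42, 10, 18, 2, 10, 47]


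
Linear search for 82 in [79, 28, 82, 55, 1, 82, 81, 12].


i=0: 79!=82
i=1: 28!=82
i=2: 82==82 found!

Found at 2, 3 comps


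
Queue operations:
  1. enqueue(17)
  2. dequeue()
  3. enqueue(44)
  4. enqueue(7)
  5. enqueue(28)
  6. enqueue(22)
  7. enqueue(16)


enqueue(17) -> [17]
dequeue()->17, []
enqueue(44) -> [44]
enqueue(7) -> [44, 7]
enqueue(28) -> [44, 7, 28]
enqueue(22) -> [44, 7, 28, 22]
enqueue(16) -> [44, 7, 28, 22, 16]

Final queue: [44, 7, 28, 22, 16]


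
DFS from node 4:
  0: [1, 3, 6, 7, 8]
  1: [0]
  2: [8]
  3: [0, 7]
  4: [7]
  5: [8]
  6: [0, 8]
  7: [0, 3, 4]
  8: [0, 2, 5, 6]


Visit 4, push [7]
Visit 7, push [3, 0]
Visit 0, push [8, 6, 3, 1]
Visit 1, push []
Visit 3, push []
Visit 6, push [8]
Visit 8, push [5, 2]
Visit 2, push []
Visit 5, push []

DFS order: [4, 7, 0, 1, 3, 6, 8, 2, 5]


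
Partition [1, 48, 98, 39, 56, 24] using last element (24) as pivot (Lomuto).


Pivot: 24
  1 <= 24: advance i (no swap)
Place pivot at 1: [1, 24, 98, 39, 56, 48]

Partitioned: [1, 24, 98, 39, 56, 48]


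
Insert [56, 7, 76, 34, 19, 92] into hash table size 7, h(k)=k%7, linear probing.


Insert 56: h=0 -> slot 0
Insert 7: h=0, 1 probes -> slot 1
Insert 76: h=6 -> slot 6
Insert 34: h=6, 3 probes -> slot 2
Insert 19: h=5 -> slot 5
Insert 92: h=1, 2 probes -> slot 3

Table: [56, 7, 34, 92, None, 19, 76]


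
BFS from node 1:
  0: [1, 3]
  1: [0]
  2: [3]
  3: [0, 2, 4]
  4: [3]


Visit 1, enqueue [0]
Visit 0, enqueue [3]
Visit 3, enqueue [2, 4]
Visit 2, enqueue []
Visit 4, enqueue []

BFS order: [1, 0, 3, 2, 4]


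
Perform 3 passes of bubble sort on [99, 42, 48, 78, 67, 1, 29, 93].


Initial: [99, 42, 48, 78, 67, 1, 29, 93]
Pass 1: [42, 48, 78, 67, 1, 29, 93, 99] (7 swaps)
Pass 2: [42, 48, 67, 1, 29, 78, 93, 99] (3 swaps)
Pass 3: [42, 48, 1, 29, 67, 78, 93, 99] (2 swaps)

After 3 passes: [42, 48, 1, 29, 67, 78, 93, 99]


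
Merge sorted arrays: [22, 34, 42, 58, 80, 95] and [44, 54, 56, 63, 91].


Take 22 from A
Take 34 from A
Take 42 from A
Take 44 from B
Take 54 from B
Take 56 from B
Take 58 from A
Take 63 from B
Take 80 from A
Take 91 from B

Merged: [22, 34, 42, 44, 54, 56, 58, 63, 80, 91, 95]


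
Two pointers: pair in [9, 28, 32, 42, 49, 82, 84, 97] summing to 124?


lo=0(9)+hi=7(97)=106
lo=1(28)+hi=7(97)=125
lo=1(28)+hi=6(84)=112
lo=2(32)+hi=6(84)=116
lo=3(42)+hi=6(84)=126
lo=3(42)+hi=5(82)=124

Yes: 42+82=124


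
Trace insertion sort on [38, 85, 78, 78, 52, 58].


Initial: [38, 85, 78, 78, 52, 58]
Insert 85: [38, 85, 78, 78, 52, 58]
Insert 78: [38, 78, 85, 78, 52, 58]
Insert 78: [38, 78, 78, 85, 52, 58]
Insert 52: [38, 52, 78, 78, 85, 58]
Insert 58: [38, 52, 58, 78, 78, 85]

Sorted: [38, 52, 58, 78, 78, 85]


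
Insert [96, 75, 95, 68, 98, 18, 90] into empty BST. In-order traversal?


Insert 96: root
Insert 75: L from 96
Insert 95: L from 96 -> R from 75
Insert 68: L from 96 -> L from 75
Insert 98: R from 96
Insert 18: L from 96 -> L from 75 -> L from 68
Insert 90: L from 96 -> R from 75 -> L from 95

In-order: [18, 68, 75, 90, 95, 96, 98]


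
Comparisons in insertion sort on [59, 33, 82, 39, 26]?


Algorithm: insertion sort
Input: [59, 33, 82, 39, 26]
Sorted: [26, 33, 39, 59, 82]

9


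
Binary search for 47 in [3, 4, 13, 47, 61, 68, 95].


Step 1: lo=0, hi=6, mid=3, val=47

Found at index 3


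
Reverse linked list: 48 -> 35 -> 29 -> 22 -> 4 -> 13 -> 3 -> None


Step 1: curr=48, set curr.next=prev(None) | reversed so far: 48
Step 2: curr=35, set curr.next=prev(48) | reversed so far: 35 -> 48
Step 3: curr=29, set curr.next=prev(35) | reversed so far: 29 -> 35 -> 48
Step 4: curr=22, set curr.next=prev(29) | reversed so far: 22 -> 29 -> 35 -> 48
Step 5: curr=4, set curr.next=prev(22) | reversed so far: 4 -> 22 -> 29 -> 35 -> 48
Step 6: curr=13, set curr.next=prev(4) | reversed so far: 13 -> 4 -> 22 -> 29 -> 35 -> 48
Step 7: curr=3, set curr.next=prev(13) | reversed so far: 3 -> 13 -> 4 -> 22 -> 29 -> 35 -> 48

3 -> 13 -> 4 -> 22 -> 29 -> 35 -> 48 -> None


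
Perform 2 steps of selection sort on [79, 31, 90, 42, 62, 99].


Initial: [79, 31, 90, 42, 62, 99]
Step 1: min=31 at 1
  Swap: [31, 79, 90, 42, 62, 99]
Step 2: min=42 at 3
  Swap: [31, 42, 90, 79, 62, 99]

After 2 steps: [31, 42, 90, 79, 62, 99]


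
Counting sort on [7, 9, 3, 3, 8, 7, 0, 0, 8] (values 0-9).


Input: [7, 9, 3, 3, 8, 7, 0, 0, 8]
Counts: [2, 0, 0, 2, 0, 0, 0, 2, 2, 1]

Sorted: [0, 0, 3, 3, 7, 7, 8, 8, 9]


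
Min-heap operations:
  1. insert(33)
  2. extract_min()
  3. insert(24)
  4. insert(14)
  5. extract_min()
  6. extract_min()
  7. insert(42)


insert(33) -> [33]
extract_min()->33, []
insert(24) -> [24]
insert(14) -> [14, 24]
extract_min()->14, [24]
extract_min()->24, []
insert(42) -> [42]

Final heap: [42]


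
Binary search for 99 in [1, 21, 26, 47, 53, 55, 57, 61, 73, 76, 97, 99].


Step 1: lo=0, hi=11, mid=5, val=55
Step 2: lo=6, hi=11, mid=8, val=73
Step 3: lo=9, hi=11, mid=10, val=97
Step 4: lo=11, hi=11, mid=11, val=99

Found at index 11


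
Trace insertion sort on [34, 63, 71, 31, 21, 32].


Initial: [34, 63, 71, 31, 21, 32]
Insert 63: [34, 63, 71, 31, 21, 32]
Insert 71: [34, 63, 71, 31, 21, 32]
Insert 31: [31, 34, 63, 71, 21, 32]
Insert 21: [21, 31, 34, 63, 71, 32]
Insert 32: [21, 31, 32, 34, 63, 71]

Sorted: [21, 31, 32, 34, 63, 71]


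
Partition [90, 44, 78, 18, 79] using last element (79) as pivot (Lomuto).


Pivot: 79
  44 <= 79: swap -> [44, 90, 78, 18, 79]
  78 <= 79: swap -> [44, 78, 90, 18, 79]
  18 <= 79: swap -> [44, 78, 18, 90, 79]
Place pivot at 3: [44, 78, 18, 79, 90]

Partitioned: [44, 78, 18, 79, 90]


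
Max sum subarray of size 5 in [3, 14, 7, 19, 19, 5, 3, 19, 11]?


[0:5]: 62
[1:6]: 64
[2:7]: 53
[3:8]: 65
[4:9]: 57

Max: 65 at [3:8]


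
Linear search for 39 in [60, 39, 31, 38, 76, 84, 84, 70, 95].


i=0: 60!=39
i=1: 39==39 found!

Found at 1, 2 comps


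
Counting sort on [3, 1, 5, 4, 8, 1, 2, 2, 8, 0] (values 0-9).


Input: [3, 1, 5, 4, 8, 1, 2, 2, 8, 0]
Counts: [1, 2, 2, 1, 1, 1, 0, 0, 2, 0]

Sorted: [0, 1, 1, 2, 2, 3, 4, 5, 8, 8]


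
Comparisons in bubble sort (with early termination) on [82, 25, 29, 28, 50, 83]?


Algorithm: bubble sort (with early termination)
Input: [82, 25, 29, 28, 50, 83]
Sorted: [25, 28, 29, 50, 82, 83]

12


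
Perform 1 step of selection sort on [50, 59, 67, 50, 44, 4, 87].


Initial: [50, 59, 67, 50, 44, 4, 87]
Step 1: min=4 at 5
  Swap: [4, 59, 67, 50, 44, 50, 87]

After 1 step: [4, 59, 67, 50, 44, 50, 87]


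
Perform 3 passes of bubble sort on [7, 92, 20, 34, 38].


Initial: [7, 92, 20, 34, 38]
Pass 1: [7, 20, 34, 38, 92] (3 swaps)
Pass 2: [7, 20, 34, 38, 92] (0 swaps)
Pass 3: [7, 20, 34, 38, 92] (0 swaps)

After 3 passes: [7, 20, 34, 38, 92]


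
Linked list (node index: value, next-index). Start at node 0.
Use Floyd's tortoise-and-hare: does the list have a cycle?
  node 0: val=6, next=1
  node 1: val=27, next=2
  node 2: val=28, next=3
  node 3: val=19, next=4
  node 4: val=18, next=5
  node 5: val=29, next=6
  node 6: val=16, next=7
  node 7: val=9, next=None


Floyd's tortoise (slow, +1) and hare (fast, +2):
  init: slow=0, fast=0
  step 1: slow=1, fast=2
  step 2: slow=2, fast=4
  step 3: slow=3, fast=6
  step 4: fast 6->7->None, no cycle

Cycle: no


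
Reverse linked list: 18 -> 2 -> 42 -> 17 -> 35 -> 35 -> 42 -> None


Step 1: curr=18, set curr.next=prev(None) | reversed so far: 18
Step 2: curr=2, set curr.next=prev(18) | reversed so far: 2 -> 18
Step 3: curr=42, set curr.next=prev(2) | reversed so far: 42 -> 2 -> 18
Step 4: curr=17, set curr.next=prev(42) | reversed so far: 17 -> 42 -> 2 -> 18
Step 5: curr=35, set curr.next=prev(17) | reversed so far: 35 -> 17 -> 42 -> 2 -> 18
Step 6: curr=35, set curr.next=prev(35) | reversed so far: 35 -> 35 -> 17 -> 42 -> 2 -> 18
Step 7: curr=42, set curr.next=prev(35) | reversed so far: 42 -> 35 -> 35 -> 17 -> 42 -> 2 -> 18

42 -> 35 -> 35 -> 17 -> 42 -> 2 -> 18 -> None


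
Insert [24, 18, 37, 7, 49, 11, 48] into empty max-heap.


Insert 24: [24]
Insert 18: [24, 18]
Insert 37: [37, 18, 24]
Insert 7: [37, 18, 24, 7]
Insert 49: [49, 37, 24, 7, 18]
Insert 11: [49, 37, 24, 7, 18, 11]
Insert 48: [49, 37, 48, 7, 18, 11, 24]

Final heap: [49, 37, 48, 7, 18, 11, 24]


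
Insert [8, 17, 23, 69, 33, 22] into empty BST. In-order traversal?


Insert 8: root
Insert 17: R from 8
Insert 23: R from 8 -> R from 17
Insert 69: R from 8 -> R from 17 -> R from 23
Insert 33: R from 8 -> R from 17 -> R from 23 -> L from 69
Insert 22: R from 8 -> R from 17 -> L from 23

In-order: [8, 17, 22, 23, 33, 69]


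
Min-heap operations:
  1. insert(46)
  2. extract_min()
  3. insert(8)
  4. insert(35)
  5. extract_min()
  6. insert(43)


insert(46) -> [46]
extract_min()->46, []
insert(8) -> [8]
insert(35) -> [8, 35]
extract_min()->8, [35]
insert(43) -> [35, 43]

Final heap: [35, 43]


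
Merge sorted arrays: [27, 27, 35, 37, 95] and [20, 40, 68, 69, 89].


Take 20 from B
Take 27 from A
Take 27 from A
Take 35 from A
Take 37 from A
Take 40 from B
Take 68 from B
Take 69 from B
Take 89 from B

Merged: [20, 27, 27, 35, 37, 40, 68, 69, 89, 95]
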